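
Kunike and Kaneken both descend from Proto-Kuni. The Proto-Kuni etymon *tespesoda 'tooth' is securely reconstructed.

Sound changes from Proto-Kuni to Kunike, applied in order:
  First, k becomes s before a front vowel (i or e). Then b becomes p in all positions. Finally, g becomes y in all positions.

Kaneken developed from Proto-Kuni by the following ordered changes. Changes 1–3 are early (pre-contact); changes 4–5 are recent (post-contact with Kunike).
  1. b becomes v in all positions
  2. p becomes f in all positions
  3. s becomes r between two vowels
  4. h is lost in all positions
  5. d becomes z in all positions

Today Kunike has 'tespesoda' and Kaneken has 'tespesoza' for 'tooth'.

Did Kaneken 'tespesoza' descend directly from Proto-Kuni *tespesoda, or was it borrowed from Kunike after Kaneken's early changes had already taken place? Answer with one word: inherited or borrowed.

If inherited, *tespesoda would pass through all of Kaneken's changes:
Kaneken: *tespesoda > tesfesoda > tesferoda > tesferoza  (by unconditioned shift, rhotacism, unconditioned shift)
If borrowed from Kunike 'tespesoda' after the early changes, it would undergo only the recent ones:
  rule 4 (h-loss): no change (tespesoda)
  rule 5 (unconditioned shift): tespesoda → tespesoza
  ⇒ as a loan: tespesoza
Kaneken 'tespesoza' matches the loan outcome 'tespesoza', not the inherited 'tesferoza' — it skipped the early Kaneken changes, so it was borrowed from Kunike.

borrowed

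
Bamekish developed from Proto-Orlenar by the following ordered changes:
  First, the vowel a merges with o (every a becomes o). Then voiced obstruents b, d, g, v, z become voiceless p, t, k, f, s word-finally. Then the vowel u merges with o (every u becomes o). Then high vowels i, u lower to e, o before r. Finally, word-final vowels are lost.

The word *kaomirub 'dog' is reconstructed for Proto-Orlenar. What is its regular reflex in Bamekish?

koomerop

Bamekish: *kaomirub
  kaomirub → koomirub   [vowel merger]
  koomirub → koomirup   [final devoicing]
  koomirup → koomirop   [vowel merger]
  koomirop → koomerop   [pre-rhotic lowering]
  koomerop (rule 5 does not apply)
  giving Bamekish koomerop.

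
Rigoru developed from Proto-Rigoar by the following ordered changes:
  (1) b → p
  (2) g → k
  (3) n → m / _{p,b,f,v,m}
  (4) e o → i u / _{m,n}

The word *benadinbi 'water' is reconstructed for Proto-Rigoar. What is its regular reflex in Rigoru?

Rigoru: *benadinbi > penadinpi > penadimpi > pinadimpi  (by unconditioned shift, nasal place assimilation, pre-nasal raising)

pinadimpi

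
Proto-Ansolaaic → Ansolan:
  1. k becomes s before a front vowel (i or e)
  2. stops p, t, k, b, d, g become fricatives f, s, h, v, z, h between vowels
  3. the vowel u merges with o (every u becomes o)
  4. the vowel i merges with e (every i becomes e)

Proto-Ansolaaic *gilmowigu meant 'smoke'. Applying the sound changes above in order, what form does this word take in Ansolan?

Ansolan: *gilmowigu > gilmowihu > gilmowiho > gelmoweho  (by intervocalic lenition, vowel merger, vowel merger)

gelmoweho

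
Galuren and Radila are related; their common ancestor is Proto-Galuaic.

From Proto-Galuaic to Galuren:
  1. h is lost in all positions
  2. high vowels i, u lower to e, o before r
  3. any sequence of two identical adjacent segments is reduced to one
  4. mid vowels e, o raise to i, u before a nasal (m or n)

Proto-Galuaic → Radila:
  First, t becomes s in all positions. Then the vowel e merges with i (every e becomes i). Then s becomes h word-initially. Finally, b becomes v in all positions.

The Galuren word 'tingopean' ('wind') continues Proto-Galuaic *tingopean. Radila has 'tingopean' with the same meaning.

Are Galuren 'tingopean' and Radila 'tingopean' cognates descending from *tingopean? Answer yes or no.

no

Derive the expected Radila reflex of *tingopean:
Radila: start from *tingopean.
  rule 1 (unconditioned shift): tingopean → singopean
  rule 2 (vowel merger): singopean → singopian
  rule 3 (debuccalisation): singopian → hingopian
  rule 4: no change — hingopian
  ⇒ Radila hingopian
The regular Radila reflex would be 'hingopian', but the attested form is 'tingopean'. The correspondence is irregular, so they are not cognates (the Radila form has a different source).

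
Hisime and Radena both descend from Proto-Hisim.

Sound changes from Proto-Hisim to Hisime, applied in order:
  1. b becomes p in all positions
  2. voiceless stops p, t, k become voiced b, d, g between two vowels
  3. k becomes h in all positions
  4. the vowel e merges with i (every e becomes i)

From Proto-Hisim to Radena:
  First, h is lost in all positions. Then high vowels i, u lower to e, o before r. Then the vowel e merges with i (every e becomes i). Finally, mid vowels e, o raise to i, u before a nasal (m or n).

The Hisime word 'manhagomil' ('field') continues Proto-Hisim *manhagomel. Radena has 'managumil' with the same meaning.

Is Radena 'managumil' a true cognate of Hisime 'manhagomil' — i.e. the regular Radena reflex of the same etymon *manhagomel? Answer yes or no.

yes

Derive the expected Radena reflex of *manhagomel:
Radena: start from *manhagomel.
  rule 1 (h-loss): manhagomel → managomel
  rule 2: no change — managomel
  rule 3 (vowel merger): managomel → managomil
  rule 4 (pre-nasal raising): managomil → managumil
  ⇒ Radena managumil
Radena 'managumil' matches the regular reflex exactly, so the pair is cognate.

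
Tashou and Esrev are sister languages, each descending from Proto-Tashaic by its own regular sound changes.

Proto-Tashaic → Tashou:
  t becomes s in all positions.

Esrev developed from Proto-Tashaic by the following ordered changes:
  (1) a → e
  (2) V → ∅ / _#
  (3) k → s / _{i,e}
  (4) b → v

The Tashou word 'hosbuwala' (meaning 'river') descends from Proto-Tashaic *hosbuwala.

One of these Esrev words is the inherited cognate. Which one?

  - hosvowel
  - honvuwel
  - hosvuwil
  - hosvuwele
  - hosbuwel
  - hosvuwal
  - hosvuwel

Esrev: start from *hosbuwala.
  rule 1 (vowel merger): hosbuwala → hosbuwele
  rule 2 (apocope): hosbuwele → hosbuwel
  rule 3: no change — hosbuwel
  rule 4 (unconditioned shift): hosbuwel → hosvuwel
  ⇒ Esrev hosvuwel
Among the options, 'hosvuwel' alone shows every Esrev change applied in order.

hosvuwel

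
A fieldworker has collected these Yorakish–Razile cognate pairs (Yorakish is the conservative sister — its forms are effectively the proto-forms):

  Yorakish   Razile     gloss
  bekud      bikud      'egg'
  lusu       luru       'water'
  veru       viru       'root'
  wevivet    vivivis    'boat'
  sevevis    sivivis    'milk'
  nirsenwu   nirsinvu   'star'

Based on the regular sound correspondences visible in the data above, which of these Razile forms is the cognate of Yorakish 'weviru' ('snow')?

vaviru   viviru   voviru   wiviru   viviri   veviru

wevivet ~ vivivis — Yorakish w corresponds to Razile v word-initially before a front vowel.
wevivet ~ vivivis, sevevis ~ sivivis — Yorakish e corresponds to Razile i after a consonant, before a labial obstruent.
Applying these to Yorakish 'weviru':
  weviru → veviru   (w→v word-initially before a front vowel)
  veviru → viviru   (e→i after a consonant, before a labial obstruent)
So the Razile cognate is 'viviru'.

viviru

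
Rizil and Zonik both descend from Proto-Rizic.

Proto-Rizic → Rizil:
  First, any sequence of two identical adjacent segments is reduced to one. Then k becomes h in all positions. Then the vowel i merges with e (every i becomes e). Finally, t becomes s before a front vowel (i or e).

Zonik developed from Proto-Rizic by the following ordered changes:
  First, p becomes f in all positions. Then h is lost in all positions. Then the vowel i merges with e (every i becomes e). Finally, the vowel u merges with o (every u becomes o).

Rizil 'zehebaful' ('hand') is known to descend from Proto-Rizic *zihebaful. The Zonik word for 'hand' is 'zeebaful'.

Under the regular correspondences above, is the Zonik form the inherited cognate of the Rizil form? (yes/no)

Derive the expected Zonik reflex of *zihebaful:
Zonik: start from *zihebaful.
  rule 1: no change — zihebaful
  rule 2 (h-loss): zihebaful → ziebaful
  rule 3 (vowel merger): ziebaful → zeebaful
  rule 4 (vowel merger): zeebaful → zeebafol
  ⇒ Zonik zeebafol
The regular Zonik reflex would be 'zeebafol', but the attested form is 'zeebaful'. The correspondence is irregular, so they are not cognates (the Zonik form has a different source).

no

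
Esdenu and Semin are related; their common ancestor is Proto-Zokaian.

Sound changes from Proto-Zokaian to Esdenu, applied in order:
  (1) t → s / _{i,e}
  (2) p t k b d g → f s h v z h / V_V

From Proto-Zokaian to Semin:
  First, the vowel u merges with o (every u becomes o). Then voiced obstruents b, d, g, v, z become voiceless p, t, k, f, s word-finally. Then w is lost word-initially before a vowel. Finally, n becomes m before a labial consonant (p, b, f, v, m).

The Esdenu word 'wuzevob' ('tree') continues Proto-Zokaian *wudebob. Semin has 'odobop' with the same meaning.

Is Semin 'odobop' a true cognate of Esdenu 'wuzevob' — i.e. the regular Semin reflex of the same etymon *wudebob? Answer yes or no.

Derive the expected Semin reflex of *wudebob:
Semin: start from *wudebob.
  rule 1 (vowel merger): wudebob → wodebob
  rule 2 (final devoicing): wodebob → wodebop
  rule 3 (glide loss): wodebop → odebop
  rule 4: no change — odebop
  ⇒ Semin odebop
The regular Semin reflex would be 'odebop', but the attested form is 'odobop'. The correspondence is irregular, so they are not cognates (the Semin form has a different source).

no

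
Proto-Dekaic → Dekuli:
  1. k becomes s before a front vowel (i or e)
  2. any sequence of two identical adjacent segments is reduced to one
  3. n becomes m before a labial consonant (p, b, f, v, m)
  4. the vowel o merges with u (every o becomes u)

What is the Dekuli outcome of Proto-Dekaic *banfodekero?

bamfudeseru

Dekuli: start from *banfodekero.
  rule 1 (palatalisation): banfodekero → banfodesero
  rule 2: no change — banfodesero
  rule 3 (nasal place assimilation): banfodesero → bamfodesero
  rule 4 (vowel merger): bamfodesero → bamfudeseru
  ⇒ Dekuli bamfudeseru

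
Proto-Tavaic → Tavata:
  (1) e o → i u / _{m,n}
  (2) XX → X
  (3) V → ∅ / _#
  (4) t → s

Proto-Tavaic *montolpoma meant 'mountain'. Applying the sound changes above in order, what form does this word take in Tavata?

munsolpum

Tavata: start from *montolpoma.
  rule 1 (pre-nasal raising): montolpoma → muntolpuma
  rule 2: no change — muntolpuma
  rule 3 (apocope): muntolpuma → muntolpum
  rule 4 (unconditioned shift): muntolpum → munsolpum
  ⇒ Tavata munsolpum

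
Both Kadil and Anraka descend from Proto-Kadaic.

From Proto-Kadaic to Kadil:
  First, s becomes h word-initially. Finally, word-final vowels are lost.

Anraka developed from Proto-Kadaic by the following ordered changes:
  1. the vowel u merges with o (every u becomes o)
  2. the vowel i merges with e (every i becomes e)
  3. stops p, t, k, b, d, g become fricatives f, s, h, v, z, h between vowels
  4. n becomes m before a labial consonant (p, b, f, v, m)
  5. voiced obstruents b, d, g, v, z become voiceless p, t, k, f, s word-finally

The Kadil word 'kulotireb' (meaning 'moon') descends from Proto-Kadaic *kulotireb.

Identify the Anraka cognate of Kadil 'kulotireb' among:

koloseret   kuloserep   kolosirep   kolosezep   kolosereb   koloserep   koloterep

koloserep

Anraka: *kulotireb
  kulotireb → kolotireb   [vowel merger]
  kolotireb → kolotereb   [vowel merger]
  kolotereb → kolosereb   [intervocalic lenition]
  kolosereb (rule 4 does not apply)
  kolosereb → koloserep   [final devoicing]
  giving Anraka koloserep.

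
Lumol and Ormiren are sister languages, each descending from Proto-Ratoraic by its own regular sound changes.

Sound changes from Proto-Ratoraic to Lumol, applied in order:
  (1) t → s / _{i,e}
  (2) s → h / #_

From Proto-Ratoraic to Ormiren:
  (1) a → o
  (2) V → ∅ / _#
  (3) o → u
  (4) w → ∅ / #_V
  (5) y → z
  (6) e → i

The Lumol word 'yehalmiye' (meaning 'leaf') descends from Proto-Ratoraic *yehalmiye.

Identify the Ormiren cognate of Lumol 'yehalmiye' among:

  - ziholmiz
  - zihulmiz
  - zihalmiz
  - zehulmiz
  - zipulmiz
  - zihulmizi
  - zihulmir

Ormiren: start from *yehalmiye.
  rule 1 (vowel merger): yehalmiye → yeholmiye
  rule 2 (apocope): yeholmiye → yeholmiy
  rule 3 (vowel merger): yeholmiy → yehulmiy
  rule 4: no change — yehulmiy
  rule 5 (unconditioned shift): yehulmiy → zehulmiz
  rule 6 (vowel merger): zehulmiz → zihulmiz
  ⇒ Ormiren zihulmiz
Among the options, 'zihulmiz' alone shows every Ormiren change applied in order.

zihulmiz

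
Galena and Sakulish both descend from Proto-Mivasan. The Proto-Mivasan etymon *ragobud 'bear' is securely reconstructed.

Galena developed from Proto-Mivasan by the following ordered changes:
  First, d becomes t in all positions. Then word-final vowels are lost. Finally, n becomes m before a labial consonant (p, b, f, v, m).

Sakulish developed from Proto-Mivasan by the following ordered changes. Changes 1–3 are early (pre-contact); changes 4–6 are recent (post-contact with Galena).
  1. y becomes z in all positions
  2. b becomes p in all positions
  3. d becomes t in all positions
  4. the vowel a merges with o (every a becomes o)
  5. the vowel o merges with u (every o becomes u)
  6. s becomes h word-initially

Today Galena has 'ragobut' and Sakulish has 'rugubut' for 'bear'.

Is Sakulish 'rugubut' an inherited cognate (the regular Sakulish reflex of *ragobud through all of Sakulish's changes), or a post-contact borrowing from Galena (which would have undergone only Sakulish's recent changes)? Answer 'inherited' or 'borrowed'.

borrowed

If inherited, *ragobud would pass through all of Sakulish's changes:
Sakulish: *ragobud > ragopud > ragoput > rogoput > ruguput  (by unconditioned shift, unconditioned shift, vowel merger, vowel merger)
If borrowed from Galena 'ragobut' after the early changes, it would undergo only the recent ones:
  rule 4 (vowel merger): ragobut → rogobut
  rule 5 (vowel merger): rogobut → rugubut
  rule 6 (debuccalisation): no change (rugubut)
  ⇒ as a loan: rugubut
Sakulish 'rugubut' matches the loan outcome 'rugubut', not the inherited 'ruguput' — it skipped the early Sakulish changes, so it was borrowed from Galena.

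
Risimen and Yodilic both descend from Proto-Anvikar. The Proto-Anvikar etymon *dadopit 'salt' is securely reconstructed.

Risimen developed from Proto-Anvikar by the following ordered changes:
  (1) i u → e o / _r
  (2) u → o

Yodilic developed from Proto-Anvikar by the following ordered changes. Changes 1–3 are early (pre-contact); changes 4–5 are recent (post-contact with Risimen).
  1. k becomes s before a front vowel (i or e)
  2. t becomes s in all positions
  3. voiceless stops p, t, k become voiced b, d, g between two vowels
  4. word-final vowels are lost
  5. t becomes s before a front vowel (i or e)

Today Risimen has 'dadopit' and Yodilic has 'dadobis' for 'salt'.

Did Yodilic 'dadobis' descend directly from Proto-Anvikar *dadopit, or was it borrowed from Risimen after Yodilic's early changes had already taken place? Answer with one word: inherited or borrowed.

If inherited, *dadopit would pass through all of Yodilic's changes:
Yodilic: *dadopit > dadopis > dadobis  (by unconditioned shift, intervocalic voicing)
If borrowed from Risimen 'dadopit' after the early changes, it would undergo only the recent ones:
  rule 4 (apocope): no change (dadopit)
  rule 5 (palatalisation): no change (dadopit)
  ⇒ as a loan: dadopit
Yodilic 'dadobis' matches the inherited outcome exactly, so it is an inherited cognate, not a loan.

inherited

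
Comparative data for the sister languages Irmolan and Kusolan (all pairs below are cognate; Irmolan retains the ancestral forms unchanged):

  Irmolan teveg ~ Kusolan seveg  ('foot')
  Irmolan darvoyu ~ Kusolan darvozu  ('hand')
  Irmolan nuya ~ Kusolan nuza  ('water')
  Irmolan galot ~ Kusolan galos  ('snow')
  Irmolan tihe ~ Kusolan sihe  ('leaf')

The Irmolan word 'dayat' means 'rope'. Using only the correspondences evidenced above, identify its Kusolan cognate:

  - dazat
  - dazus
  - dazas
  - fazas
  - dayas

dazas

nuya ~ nuza — Irmolan y corresponds to Kusolan z between vowels (before a back vowel).
galot ~ galos — Irmolan t corresponds to Kusolan s word-finally.
Applying these to Irmolan 'dayat':
  dayat → dazat   (y→z between vowels (before a back vowel))
  dazat → dazas   (t→s word-finally)
So the Kusolan cognate is 'dazas'.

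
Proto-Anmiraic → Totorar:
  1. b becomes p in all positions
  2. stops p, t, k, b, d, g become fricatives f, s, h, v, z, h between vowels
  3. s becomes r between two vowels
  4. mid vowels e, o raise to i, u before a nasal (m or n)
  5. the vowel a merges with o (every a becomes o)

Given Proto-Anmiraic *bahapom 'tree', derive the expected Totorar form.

Totorar: *bahapom
  bahapom → pahapom   [unconditioned shift]
  pahapom → pahafom   [intervocalic lenition]
  pahafom (rule 3 does not apply)
  pahafom → pahafum   [pre-nasal raising]
  pahafum → pohofum   [vowel merger]
  giving Totorar pohofum.

pohofum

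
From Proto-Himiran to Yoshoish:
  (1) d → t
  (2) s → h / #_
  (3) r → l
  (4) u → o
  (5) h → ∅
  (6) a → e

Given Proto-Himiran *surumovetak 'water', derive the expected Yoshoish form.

olomovetek

Yoshoish: *surumovetak
  surumovetak (rule 1 does not apply)
  surumovetak → hurumovetak   [debuccalisation]
  hurumovetak → hulumovetak   [unconditioned shift]
  hulumovetak → holomovetak   [vowel merger]
  holomovetak → olomovetak   [h-loss]
  olomovetak → olomovetek   [vowel merger]
  giving Yoshoish olomovetek.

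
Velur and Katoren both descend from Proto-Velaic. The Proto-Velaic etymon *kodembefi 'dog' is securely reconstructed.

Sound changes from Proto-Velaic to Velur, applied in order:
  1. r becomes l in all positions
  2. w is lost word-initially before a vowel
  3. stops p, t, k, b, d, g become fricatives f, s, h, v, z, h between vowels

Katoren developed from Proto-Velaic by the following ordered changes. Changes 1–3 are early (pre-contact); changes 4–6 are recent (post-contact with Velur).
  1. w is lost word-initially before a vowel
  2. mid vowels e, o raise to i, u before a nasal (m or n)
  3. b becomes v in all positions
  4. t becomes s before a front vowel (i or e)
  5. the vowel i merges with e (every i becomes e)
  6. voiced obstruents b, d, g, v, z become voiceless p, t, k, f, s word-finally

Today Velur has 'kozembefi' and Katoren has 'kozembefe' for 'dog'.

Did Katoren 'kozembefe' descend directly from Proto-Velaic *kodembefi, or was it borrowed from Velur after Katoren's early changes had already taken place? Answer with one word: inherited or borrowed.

If inherited, *kodembefi would pass through all of Katoren's changes:
Katoren: *kodembefi
  kodembefi (rule 1 does not apply)
  kodembefi → kodimbefi   [pre-nasal raising]
  kodimbefi → kodimvefi   [unconditioned shift]
  kodimvefi (rule 4 does not apply)
  kodimvefi → kodemvefe   [vowel merger]
  kodemvefe (rule 6 does not apply)
  giving Katoren kodemvefe.
If borrowed from Velur 'kozembefi' after the early changes, it would undergo only the recent ones:
  rule 4 (palatalisation): no change (kozembefi)
  rule 5 (vowel merger): kozembefi → kozembefe
  rule 6 (final devoicing): no change (kozembefe)
  ⇒ as a loan: kozembefe
Katoren 'kozembefe' matches the loan outcome 'kozembefe', not the inherited 'kodemvefe' — it skipped the early Katoren changes, so it was borrowed from Velur.

borrowed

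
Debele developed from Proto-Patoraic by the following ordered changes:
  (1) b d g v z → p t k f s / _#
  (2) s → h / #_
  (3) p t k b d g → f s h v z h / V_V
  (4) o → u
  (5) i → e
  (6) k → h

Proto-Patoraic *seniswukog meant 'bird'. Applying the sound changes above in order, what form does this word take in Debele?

Debele: *seniswukog
  seniswukog → seniswukok   [final devoicing]
  seniswukok → heniswukok   [debuccalisation]
  heniswukok → heniswuhok   [intervocalic lenition]
  heniswuhok → heniswuhuk   [vowel merger]
  heniswuhuk → heneswuhuk   [vowel merger]
  heneswuhuk → heneswuhuh   [unconditioned shift]
  giving Debele heneswuhuh.

heneswuhuh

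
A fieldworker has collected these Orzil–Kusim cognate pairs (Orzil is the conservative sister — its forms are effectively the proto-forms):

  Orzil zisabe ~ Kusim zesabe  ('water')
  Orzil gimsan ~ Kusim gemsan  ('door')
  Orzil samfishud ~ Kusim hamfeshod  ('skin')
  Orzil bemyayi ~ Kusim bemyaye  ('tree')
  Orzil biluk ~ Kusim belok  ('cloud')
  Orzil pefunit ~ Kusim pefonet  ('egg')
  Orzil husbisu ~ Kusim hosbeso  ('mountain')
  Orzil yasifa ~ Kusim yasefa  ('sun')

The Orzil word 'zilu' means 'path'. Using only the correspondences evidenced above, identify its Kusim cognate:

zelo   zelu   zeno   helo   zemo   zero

zelo

zisabe ~ zesabe, samfishud ~ hamfeshod — Orzil i corresponds to Kusim e after a consonant, before a consonant other than r, m, n, p, b, f, v.
husbisu ~ hosbeso — Orzil u corresponds to Kusim o word-finally.
Applying these to Orzil 'zilu':
  zilu → zelu   (i→e after a consonant, before a consonant other than r, m, n, p, b, f, v)
  zelu → zelo   (u→o word-finally)
So the Kusim cognate is 'zelo'.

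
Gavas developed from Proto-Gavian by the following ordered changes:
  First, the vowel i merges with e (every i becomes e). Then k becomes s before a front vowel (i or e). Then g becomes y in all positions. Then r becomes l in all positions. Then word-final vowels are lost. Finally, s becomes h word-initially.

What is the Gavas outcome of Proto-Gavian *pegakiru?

Gavas: *pegakiru > pegakeru > pegaseru > peyaseru > peyaselu > peyasel  (by vowel merger, palatalisation, unconditioned shift, unconditioned shift, apocope)

peyasel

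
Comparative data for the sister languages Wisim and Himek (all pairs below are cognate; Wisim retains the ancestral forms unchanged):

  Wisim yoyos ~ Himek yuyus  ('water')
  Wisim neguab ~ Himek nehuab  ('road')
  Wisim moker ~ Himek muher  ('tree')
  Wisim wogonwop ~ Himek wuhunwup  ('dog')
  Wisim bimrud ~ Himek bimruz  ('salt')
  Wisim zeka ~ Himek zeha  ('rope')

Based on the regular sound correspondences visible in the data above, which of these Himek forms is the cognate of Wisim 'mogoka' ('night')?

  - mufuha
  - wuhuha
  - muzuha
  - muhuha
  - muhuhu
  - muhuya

yoyos ~ yuyus, moker ~ muher — Wisim o corresponds to Himek u after a consonant, before a consonant other than r, m, n, p, b, f, v.
wogonwop ~ wuhunwup — Wisim g corresponds to Himek h between vowels (before a back vowel).
zeka ~ zeha — Wisim k corresponds to Himek h between vowels (before a back vowel).
Applying these to Wisim 'mogoka':
  mogoka → mugoka   (o→u after a consonant, before a consonant other than r, m, n, p, b, f, v)
  mugoka → muhoka   (g→h between vowels (before a back vowel))
  muhoka → muhuka   (o→u after a consonant, before a consonant other than r, m, n, p, b, f, v)
  muhuka → muhuha   (k→h between vowels (before a back vowel))
So the Himek cognate is 'muhuha'.

muhuha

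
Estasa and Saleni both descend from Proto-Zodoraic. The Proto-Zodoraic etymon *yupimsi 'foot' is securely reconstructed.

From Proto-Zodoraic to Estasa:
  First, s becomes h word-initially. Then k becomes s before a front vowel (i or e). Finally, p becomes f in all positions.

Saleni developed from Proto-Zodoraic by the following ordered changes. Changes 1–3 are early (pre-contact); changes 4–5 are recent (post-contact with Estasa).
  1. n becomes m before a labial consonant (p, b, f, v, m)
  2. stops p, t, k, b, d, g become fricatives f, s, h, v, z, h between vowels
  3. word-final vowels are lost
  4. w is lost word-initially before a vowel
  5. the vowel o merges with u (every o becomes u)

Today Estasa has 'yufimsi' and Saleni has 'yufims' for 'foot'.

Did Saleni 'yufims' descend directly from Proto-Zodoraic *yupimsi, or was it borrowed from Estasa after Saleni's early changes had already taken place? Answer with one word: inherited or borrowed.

inherited

If inherited, *yupimsi would pass through all of Saleni's changes:
Saleni: *yupimsi
  yupimsi (rule 1 does not apply)
  yupimsi → yufimsi   [intervocalic lenition]
  yufimsi → yufims   [apocope]
  yufims (rule 4 does not apply)
  yufims (rule 5 does not apply)
  giving Saleni yufims.
If borrowed from Estasa 'yufimsi' after the early changes, it would undergo only the recent ones:
  rule 4 (glide loss): no change (yufimsi)
  rule 5 (vowel merger): no change (yufimsi)
  ⇒ as a loan: yufimsi
Saleni 'yufims' matches the inherited outcome exactly, so it is an inherited cognate, not a loan.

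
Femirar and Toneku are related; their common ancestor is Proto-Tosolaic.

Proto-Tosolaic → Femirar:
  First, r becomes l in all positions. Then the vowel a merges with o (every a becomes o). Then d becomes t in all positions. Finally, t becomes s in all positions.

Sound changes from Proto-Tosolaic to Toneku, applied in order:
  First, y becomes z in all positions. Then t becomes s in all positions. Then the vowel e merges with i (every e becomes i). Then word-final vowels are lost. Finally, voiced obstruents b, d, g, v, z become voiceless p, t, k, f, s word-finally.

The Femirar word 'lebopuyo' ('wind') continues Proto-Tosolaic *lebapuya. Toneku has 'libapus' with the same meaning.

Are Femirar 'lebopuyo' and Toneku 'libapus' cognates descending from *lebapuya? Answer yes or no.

yes

Derive the expected Toneku reflex of *lebapuya:
Toneku: *lebapuya > lebapuza > libapuza > libapuz > libapus  (by unconditioned shift, vowel merger, apocope, final devoicing)
Toneku 'libapus' matches the regular reflex exactly, so the pair is cognate.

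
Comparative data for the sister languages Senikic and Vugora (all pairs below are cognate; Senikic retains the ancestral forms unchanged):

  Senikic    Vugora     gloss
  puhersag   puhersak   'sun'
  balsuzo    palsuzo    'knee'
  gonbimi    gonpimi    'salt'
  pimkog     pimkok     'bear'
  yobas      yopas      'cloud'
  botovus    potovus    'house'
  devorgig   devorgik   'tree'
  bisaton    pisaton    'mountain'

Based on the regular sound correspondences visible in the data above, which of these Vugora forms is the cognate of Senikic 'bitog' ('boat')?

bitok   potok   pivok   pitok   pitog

bisaton ~ pisaton — Senikic b corresponds to Vugora p word-initially before a front vowel.
puhersag ~ puhersak, pimkog ~ pimkok — Senikic g corresponds to Vugora k word-finally.
Applying these to Senikic 'bitog':
  bitog → pitog   (b→p word-initially before a front vowel)
  pitog → pitok   (g→k word-finally)
So the Vugora cognate is 'pitok'.

pitok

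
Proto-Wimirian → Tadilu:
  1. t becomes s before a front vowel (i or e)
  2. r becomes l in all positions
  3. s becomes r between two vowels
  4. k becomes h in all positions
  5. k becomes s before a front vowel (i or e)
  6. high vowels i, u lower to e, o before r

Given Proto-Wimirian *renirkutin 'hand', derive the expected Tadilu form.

lenilhorin

Tadilu: *renirkutin
  renirkutin → renirkusin   [palatalisation]
  renirkusin → lenilkusin   [unconditioned shift]
  lenilkusin → lenilkurin   [rhotacism]
  lenilkurin → lenilhurin   [unconditioned shift]
  lenilhurin (rule 5 does not apply)
  lenilhurin → lenilhorin   [pre-rhotic lowering]
  giving Tadilu lenilhorin.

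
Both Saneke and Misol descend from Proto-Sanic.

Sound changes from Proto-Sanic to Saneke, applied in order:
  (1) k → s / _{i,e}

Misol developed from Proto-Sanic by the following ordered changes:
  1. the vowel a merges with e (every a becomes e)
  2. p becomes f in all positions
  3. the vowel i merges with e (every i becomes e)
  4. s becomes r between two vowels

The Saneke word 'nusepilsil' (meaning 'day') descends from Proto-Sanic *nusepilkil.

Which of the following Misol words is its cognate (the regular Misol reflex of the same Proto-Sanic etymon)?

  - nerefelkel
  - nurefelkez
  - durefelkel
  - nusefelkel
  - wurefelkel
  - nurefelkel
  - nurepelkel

Misol: *nusepilkil > nusefilkil > nusefelkel > nurefelkel  (by unconditioned shift, vowel merger, rhotacism)
Among the options, 'nurefelkel' alone shows every Misol change applied in order.

nurefelkel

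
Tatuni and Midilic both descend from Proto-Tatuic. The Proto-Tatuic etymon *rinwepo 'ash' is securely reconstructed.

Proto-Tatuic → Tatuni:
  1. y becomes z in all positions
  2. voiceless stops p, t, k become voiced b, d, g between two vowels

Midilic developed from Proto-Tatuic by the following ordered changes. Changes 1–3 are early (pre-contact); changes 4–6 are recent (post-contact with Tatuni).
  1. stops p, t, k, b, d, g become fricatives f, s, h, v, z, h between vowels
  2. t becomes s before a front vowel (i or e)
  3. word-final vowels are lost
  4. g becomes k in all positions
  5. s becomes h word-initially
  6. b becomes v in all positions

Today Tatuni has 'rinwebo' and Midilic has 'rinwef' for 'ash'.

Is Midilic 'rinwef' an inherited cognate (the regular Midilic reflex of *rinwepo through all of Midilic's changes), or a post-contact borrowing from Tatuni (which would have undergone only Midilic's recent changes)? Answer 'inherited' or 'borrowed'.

If inherited, *rinwepo would pass through all of Midilic's changes:
Midilic: start from *rinwepo.
  rule 1 (intervocalic lenition): rinwepo → rinwefo
  rule 2: no change — rinwefo
  rule 3 (apocope): rinwefo → rinwef
  rule 4: no change — rinwef
  rule 5: no change — rinwef
  rule 6: no change — rinwef
  ⇒ Midilic rinwef
If borrowed from Tatuni 'rinwebo' after the early changes, it would undergo only the recent ones:
  rule 4 (unconditioned shift): no change (rinwebo)
  rule 5 (debuccalisation): no change (rinwebo)
  rule 6 (unconditioned shift): rinwebo → rinwevo
  ⇒ as a loan: rinwevo
Midilic 'rinwef' matches the inherited outcome exactly, so it is an inherited cognate, not a loan.

inherited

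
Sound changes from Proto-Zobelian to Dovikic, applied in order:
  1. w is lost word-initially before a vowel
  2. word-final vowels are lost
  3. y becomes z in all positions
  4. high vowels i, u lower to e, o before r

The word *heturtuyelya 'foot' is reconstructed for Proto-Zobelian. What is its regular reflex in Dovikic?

hetortuzelz

Dovikic: *heturtuyelya
  heturtuyelya (rule 1 does not apply)
  heturtuyelya → heturtuyely   [apocope]
  heturtuyely → heturtuzelz   [unconditioned shift]
  heturtuzelz → hetortuzelz   [pre-rhotic lowering]
  giving Dovikic hetortuzelz.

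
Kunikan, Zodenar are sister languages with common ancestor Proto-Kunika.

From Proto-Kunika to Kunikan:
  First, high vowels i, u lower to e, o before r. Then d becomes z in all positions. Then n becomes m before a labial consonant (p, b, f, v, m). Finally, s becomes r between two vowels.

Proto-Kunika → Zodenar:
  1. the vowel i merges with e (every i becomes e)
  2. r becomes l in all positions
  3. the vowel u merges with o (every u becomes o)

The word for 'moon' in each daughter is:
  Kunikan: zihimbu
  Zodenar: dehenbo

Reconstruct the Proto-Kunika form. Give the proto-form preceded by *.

*dihinbu

Position 4: Kunikan has i, Zodenar has e. Kunikan preserves i here (none of its changes turn any other segment into i), so the proto-segment is *i.
Position 5: Kunikan has m, Zodenar has n. Zodenar preserves n here (none of its changes turn any other segment into n), so the proto-segment is *n.
Position 7: Kunikan has u, Zodenar has o. Kunikan preserves u here (none of its changes turn any other segment into u), so the proto-segment is *u.
Verify the candidate proto-form against each daughter:
Kunikan: *dihinbu > zihinbu > zihimbu  (by unconditioned shift, nasal place assimilation)
Zodenar: start from *dihinbu.
  rule 1 (vowel merger): dihinbu → dehenbu
  rule 2: no change — dehenbu
  rule 3 (vowel merger): dehenbu → dehenbo
  ⇒ Zodenar dehenbo
No other proto-form is consistent with every reflex, so the reconstruction is *dihinbu.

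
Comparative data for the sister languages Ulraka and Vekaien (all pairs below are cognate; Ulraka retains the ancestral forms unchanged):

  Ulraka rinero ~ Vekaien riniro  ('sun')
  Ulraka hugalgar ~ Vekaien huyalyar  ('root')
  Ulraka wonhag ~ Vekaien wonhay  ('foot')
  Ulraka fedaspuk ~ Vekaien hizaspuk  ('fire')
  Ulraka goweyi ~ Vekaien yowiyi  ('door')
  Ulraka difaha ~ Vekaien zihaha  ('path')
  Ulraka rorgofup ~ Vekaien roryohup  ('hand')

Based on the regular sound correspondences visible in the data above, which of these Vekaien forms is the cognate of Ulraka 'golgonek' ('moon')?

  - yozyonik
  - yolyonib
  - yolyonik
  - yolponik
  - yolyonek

yolyonik

goweyi ~ yowiyi — Ulraka g corresponds to Vekaien y word-initially before a back vowel.
rorgofup ~ roryohup — Ulraka g corresponds to Vekaien y after a consonant, before a back vowel.
fedaspuk ~ hizaspuk, goweyi ~ yowiyi — Ulraka e corresponds to Vekaien i after a consonant, before a consonant other than r, m, n, p, b, f, v.
Applying these to Ulraka 'golgonek':
  golgonek → yolgonek   (g→y word-initially before a back vowel)
  yolgonek → yolyonek   (g→y after a consonant, before a back vowel)
  yolyonek → yolyonik   (e→i after a consonant, before a consonant other than r, m, n, p, b, f, v)
So the Vekaien cognate is 'yolyonik'.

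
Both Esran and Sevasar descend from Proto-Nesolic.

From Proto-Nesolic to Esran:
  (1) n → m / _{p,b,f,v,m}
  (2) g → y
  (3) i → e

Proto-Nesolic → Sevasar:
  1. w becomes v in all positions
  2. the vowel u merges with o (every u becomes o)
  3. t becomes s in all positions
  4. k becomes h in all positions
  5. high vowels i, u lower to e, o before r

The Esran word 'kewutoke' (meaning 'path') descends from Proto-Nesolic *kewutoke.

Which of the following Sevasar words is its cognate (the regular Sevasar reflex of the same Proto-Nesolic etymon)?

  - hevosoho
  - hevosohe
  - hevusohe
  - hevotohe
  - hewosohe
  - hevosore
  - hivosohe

hevosohe

Sevasar: *kewutoke > kevutoke > kevotoke > kevosoke > hevosohe  (by unconditioned shift, vowel merger, unconditioned shift, unconditioned shift)
Only 'hevosohe' matches the regular Sevasar development of *kewutoke.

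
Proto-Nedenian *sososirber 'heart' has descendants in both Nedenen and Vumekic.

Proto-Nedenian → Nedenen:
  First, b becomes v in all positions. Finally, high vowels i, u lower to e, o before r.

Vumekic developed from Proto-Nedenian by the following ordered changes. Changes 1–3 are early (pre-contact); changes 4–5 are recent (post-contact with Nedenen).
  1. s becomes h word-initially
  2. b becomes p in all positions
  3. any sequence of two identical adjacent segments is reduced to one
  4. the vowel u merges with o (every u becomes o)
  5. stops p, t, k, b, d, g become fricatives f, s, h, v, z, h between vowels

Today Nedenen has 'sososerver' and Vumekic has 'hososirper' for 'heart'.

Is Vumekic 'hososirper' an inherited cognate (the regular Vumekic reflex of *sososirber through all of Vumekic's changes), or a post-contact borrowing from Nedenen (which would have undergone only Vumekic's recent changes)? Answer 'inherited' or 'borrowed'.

If inherited, *sososirber would pass through all of Vumekic's changes:
Vumekic: *sososirber > hososirber > hososirper  (by debuccalisation, unconditioned shift)
If borrowed from Nedenen 'sososerver' after the early changes, it would undergo only the recent ones:
  rule 4 (vowel merger): no change (sososerver)
  rule 5 (intervocalic lenition): no change (sososerver)
  ⇒ as a loan: sososerver
Vumekic 'hososirper' matches the inherited outcome exactly, so it is an inherited cognate, not a loan.

inherited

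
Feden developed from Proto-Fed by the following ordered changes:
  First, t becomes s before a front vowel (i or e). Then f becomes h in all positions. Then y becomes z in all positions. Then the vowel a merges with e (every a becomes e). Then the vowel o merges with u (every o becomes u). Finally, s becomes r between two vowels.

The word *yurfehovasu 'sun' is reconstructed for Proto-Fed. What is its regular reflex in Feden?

Feden: start from *yurfehovasu.
  rule 1: no change — yurfehovasu
  rule 2 (unconditioned shift): yurfehovasu → yurhehovasu
  rule 3 (unconditioned shift): yurhehovasu → zurhehovasu
  rule 4 (vowel merger): zurhehovasu → zurhehovesu
  rule 5 (vowel merger): zurhehovesu → zurhehuvesu
  rule 6 (rhotacism): zurhehuvesu → zurhehuveru
  ⇒ Feden zurhehuveru

zurhehuveru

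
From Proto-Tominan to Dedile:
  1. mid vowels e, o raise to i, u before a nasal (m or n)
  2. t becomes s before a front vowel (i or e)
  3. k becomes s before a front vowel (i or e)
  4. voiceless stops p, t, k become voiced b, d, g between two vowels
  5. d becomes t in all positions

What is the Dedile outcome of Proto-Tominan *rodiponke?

rotibunse

Dedile: start from *rodiponke.
  rule 1 (pre-nasal raising): rodiponke → rodipunke
  rule 2: no change — rodipunke
  rule 3 (palatalisation): rodipunke → rodipunse
  rule 4 (intervocalic voicing): rodipunse → rodibunse
  rule 5 (unconditioned shift): rodibunse → rotibunse
  ⇒ Dedile rotibunse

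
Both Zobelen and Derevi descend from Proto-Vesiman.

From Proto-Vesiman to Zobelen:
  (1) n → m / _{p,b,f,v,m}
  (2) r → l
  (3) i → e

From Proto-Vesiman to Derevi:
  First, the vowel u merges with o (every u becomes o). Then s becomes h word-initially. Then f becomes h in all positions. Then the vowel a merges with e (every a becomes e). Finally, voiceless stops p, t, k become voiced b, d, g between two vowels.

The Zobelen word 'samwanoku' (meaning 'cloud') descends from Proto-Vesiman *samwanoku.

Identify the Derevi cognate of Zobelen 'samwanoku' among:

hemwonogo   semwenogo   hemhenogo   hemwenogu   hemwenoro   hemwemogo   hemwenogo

hemwenogo

Derevi: *samwanoku > samwanoko > hamwanoko > hemwenoko > hemwenogo  (by vowel merger, debuccalisation, vowel merger, intervocalic voicing)
The other candidates each miss or misapply at least one Derevi change.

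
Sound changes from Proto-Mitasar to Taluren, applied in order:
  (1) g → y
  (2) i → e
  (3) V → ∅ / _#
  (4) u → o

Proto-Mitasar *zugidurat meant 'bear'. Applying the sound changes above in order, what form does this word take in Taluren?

zoyedorat

Taluren: start from *zugidurat.
  rule 1 (unconditioned shift): zugidurat → zuyidurat
  rule 2 (vowel merger): zuyidurat → zuyedurat
  rule 3: no change — zuyedurat
  rule 4 (vowel merger): zuyedurat → zoyedorat
  ⇒ Taluren zoyedorat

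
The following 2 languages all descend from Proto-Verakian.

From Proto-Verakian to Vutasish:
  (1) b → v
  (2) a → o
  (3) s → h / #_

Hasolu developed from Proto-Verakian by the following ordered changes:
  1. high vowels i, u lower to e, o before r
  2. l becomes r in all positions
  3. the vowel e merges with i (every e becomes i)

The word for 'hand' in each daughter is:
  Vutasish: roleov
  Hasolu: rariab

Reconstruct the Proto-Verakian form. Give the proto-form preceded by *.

Position 2: Vutasish has o, Hasolu has a. Hasolu preserves a here (none of its changes turn any other segment into a), so the proto-segment is *a.
Position 5: Vutasish has o, Hasolu has a. Hasolu preserves a here (none of its changes turn any other segment into a), so the proto-segment is *a.
Position 4: Vutasish has e, Hasolu has i. Vutasish preserves e here (none of its changes turn any other segment into e), so the proto-segment is *e.
This points to *raleab. Verify forward in each daughter:
Vutasish: *raleab > raleav > roleov  (by unconditioned shift, vowel merger)
Hasolu: *raleab
  raleab (rule 1 does not apply)
  raleab → rareab   [unconditioned shift]
  rareab → rariab   [vowel merger]
  giving Hasolu rariab.
*raleab is the unique common source.

*raleab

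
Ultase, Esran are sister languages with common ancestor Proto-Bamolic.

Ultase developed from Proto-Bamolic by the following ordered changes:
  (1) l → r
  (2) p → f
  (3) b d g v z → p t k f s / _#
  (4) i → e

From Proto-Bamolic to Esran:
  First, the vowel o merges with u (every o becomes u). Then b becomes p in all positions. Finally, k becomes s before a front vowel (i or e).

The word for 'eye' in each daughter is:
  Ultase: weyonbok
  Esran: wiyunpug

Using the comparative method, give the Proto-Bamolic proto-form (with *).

*wiyonbog

Position 2: Ultase has e, Esran has i. Esran preserves i here (none of its changes turn any other segment into i), so the proto-segment is *i.
Position 6: Ultase has b, Esran has p. Ultase preserves b here (none of its changes turn any other segment into b), so the proto-segment is *b.
Position 8: Ultase has k, Esran has g. Esran preserves g here (none of its changes turn any other segment into g), so the proto-segment is *g.
This points to *wiyonbog. Verify forward in each daughter:
Ultase: start from *wiyonbog.
  rule 1: no change — wiyonbog
  rule 2: no change — wiyonbog
  rule 3 (final devoicing): wiyonbog → wiyonbok
  rule 4 (vowel merger): wiyonbok → weyonbok
  ⇒ Ultase weyonbok
Esran: *wiyonbog > wiyunbug > wiyunpug  (by vowel merger, unconditioned shift)
Only *wiyonbog yields all of Ultase weyonbok, Esran wiyunpug.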